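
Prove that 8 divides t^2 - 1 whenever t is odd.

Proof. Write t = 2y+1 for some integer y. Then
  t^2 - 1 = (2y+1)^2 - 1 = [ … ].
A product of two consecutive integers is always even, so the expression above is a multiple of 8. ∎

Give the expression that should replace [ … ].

4y(y + 1)

(2y+1)^2 - 1 = 4y^2 + 4y + 1 - 1 = 4y^2 + 4y = 4y(y+1).
Since y and y+1 are consecutive, y(y+1) is even, and 4·(even) is a multiple of 8.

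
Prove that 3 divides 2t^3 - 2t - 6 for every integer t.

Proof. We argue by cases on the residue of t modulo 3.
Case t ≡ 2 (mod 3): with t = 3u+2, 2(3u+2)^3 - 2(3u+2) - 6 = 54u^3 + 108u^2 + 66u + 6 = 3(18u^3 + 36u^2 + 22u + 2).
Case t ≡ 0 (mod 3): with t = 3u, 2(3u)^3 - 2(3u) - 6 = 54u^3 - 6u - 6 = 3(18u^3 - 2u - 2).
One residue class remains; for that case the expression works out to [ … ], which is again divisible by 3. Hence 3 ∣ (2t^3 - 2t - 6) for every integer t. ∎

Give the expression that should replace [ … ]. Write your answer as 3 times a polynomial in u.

3(18u^3 + 18u^2 + 4u - 2)

Only t ≡ 1 (mod 3) is unaccounted for. Put t = 3u+1:
2(3u+1)^3 - 2(3u+1) - 6 expands to 54u^3 + 54u^2 + 12u - 6,
and factoring out 3 leaves 3(18u^3 + 18u^2 + 4u - 2).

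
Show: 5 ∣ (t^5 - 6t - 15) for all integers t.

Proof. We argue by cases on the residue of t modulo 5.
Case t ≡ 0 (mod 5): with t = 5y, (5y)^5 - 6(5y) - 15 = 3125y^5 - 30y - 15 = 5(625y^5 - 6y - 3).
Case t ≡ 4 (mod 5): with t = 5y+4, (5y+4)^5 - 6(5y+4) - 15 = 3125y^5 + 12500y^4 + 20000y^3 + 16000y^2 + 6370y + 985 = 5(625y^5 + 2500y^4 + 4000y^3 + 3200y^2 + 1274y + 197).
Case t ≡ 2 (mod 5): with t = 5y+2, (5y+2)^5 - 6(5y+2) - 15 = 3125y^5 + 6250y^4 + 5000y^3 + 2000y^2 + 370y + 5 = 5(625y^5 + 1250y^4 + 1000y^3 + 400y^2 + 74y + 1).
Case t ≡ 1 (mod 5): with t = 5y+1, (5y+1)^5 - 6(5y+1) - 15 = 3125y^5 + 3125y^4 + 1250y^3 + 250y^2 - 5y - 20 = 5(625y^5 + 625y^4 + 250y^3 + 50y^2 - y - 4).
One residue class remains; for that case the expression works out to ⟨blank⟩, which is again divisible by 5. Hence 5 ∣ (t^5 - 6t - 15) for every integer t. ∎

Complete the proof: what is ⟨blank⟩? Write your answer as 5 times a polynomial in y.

5(625y^5 + 1875y^4 + 2250y^3 + 1350y^2 + 399y + 42)

Only t ≡ 3 (mod 5) is unaccounted for. Put t = 5y+3:
(5y+3)^5 - 6(5y+3) - 15 expands to 3125y^5 + 9375y^4 + 11250y^3 + 6750y^2 + 1995y + 210,
and factoring out 5 leaves 5(625y^5 + 1875y^4 + 2250y^3 + 1350y^2 + 399y + 42).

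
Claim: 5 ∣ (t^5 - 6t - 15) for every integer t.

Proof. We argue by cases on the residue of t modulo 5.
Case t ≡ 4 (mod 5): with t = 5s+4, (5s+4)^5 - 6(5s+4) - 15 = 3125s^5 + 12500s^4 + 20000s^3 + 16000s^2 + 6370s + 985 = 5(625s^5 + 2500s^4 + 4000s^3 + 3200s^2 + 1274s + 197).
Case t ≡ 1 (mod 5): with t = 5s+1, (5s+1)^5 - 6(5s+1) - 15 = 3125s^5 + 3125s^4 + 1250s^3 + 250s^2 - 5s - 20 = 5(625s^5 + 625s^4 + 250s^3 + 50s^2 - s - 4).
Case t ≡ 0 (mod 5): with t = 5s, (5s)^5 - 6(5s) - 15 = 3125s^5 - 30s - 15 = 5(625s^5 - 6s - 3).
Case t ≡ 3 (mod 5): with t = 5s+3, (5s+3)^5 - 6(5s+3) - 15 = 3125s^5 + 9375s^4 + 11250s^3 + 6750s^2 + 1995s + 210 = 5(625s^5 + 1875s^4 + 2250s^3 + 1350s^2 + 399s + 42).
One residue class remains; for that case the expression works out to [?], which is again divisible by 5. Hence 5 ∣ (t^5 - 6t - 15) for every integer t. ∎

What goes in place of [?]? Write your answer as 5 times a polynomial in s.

Only t ≡ 2 (mod 5) is unaccounted for. Put t = 5s+2:
(5s+2)^5 - 6(5s+2) - 15 expands to 3125s^5 + 6250s^4 + 5000s^3 + 2000s^2 + 370s + 5,
and factoring out 5 leaves 5(625s^5 + 1250s^4 + 1000s^3 + 400s^2 + 74s + 1).

5(625s^5 + 1250s^4 + 1000s^3 + 400s^2 + 74s + 1)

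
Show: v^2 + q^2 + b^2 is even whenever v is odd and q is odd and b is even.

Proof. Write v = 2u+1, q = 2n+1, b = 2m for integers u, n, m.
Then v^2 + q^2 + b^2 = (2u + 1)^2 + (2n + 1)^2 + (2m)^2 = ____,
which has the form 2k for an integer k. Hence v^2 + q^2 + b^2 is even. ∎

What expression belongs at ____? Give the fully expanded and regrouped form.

2(2m^2 + 2n^2 + 2n + 2u^2 + 2u + 1)

Expanding: (2u + 1)^2 + (2n + 1)^2 + (2m)^2 = 4m^2 + 4n^2 + 4n + 4u^2 + 4u + 2.
Every term is even; pulling out the factor of 2 gives 2(2m^2 + 2n^2 + 2n + 2u^2 + 2u + 1).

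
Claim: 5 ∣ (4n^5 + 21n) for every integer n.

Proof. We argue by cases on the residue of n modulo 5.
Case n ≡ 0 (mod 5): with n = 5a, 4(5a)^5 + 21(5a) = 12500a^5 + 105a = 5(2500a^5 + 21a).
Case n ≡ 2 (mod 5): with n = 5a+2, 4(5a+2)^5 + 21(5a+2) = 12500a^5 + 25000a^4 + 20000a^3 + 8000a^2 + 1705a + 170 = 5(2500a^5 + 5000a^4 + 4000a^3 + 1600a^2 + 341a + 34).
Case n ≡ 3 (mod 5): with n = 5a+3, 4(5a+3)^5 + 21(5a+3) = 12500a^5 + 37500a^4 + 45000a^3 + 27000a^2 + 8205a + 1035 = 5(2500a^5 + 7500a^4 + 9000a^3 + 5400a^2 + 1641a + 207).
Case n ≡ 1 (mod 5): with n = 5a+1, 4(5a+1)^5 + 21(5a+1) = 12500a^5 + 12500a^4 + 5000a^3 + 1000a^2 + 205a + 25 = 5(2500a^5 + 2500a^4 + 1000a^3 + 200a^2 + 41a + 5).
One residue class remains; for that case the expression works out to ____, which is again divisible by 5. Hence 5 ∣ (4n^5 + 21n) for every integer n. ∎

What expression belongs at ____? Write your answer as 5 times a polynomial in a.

Only n ≡ 4 (mod 5) is unaccounted for. Put n = 5a+4:
4(5a+4)^5 + 21(5a+4) expands to 12500a^5 + 50000a^4 + 80000a^3 + 64000a^2 + 25705a + 4180,
and factoring out 5 leaves 5(2500a^5 + 10000a^4 + 16000a^3 + 12800a^2 + 5141a + 836).

5(2500a^5 + 10000a^4 + 16000a^3 + 12800a^2 + 5141a + 836)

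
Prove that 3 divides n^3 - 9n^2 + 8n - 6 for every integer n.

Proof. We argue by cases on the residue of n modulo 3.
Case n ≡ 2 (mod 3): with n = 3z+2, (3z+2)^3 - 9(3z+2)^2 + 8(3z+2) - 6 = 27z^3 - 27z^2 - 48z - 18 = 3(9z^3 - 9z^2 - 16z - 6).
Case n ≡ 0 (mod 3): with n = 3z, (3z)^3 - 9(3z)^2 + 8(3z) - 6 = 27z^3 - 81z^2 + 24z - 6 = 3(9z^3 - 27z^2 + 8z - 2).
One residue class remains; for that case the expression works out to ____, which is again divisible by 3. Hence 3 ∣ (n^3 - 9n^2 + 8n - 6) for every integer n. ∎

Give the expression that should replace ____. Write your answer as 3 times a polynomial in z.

3(9z^3 - 18z^2 - 7z - 2)

The residues treated are {2, 0}, so the missing case is n ≡ 1 (mod 3); write n = 3z+1.
Then (3z+1)^3 - 9(3z+1)^2 + 8(3z+1) - 6 = 27z^3 - 54z^2 - 21z - 6 = 3(9z^3 - 18z^2 - 7z - 2).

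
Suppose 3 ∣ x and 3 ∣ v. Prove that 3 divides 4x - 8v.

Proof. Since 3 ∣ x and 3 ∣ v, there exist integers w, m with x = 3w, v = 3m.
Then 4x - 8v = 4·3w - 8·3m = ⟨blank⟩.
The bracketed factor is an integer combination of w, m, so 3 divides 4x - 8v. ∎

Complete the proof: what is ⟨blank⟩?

3(-8m + 4w)

Each term has a factor of 3: 4·3w - 8·3m = 3·(-8m + 4w).
Since -8m + 4w is an integer, 3 ∣ (4x - 8v).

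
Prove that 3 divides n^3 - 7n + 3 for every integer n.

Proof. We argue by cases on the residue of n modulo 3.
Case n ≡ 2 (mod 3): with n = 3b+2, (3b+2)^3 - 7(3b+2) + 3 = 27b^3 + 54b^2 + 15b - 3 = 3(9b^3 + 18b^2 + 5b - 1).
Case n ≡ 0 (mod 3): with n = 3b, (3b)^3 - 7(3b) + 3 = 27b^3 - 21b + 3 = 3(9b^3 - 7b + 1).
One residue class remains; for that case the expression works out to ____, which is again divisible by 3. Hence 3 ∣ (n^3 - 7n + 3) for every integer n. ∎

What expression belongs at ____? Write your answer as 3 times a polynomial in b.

3(9b^3 + 9b^2 - 4b - 1)

The residues treated are {2, 0}, so the missing case is n ≡ 1 (mod 3); write n = 3b+1.
Then (3b+1)^3 - 7(3b+1) + 3 = 27b^3 + 27b^2 - 12b - 3 = 3(9b^3 + 9b^2 - 4b - 1).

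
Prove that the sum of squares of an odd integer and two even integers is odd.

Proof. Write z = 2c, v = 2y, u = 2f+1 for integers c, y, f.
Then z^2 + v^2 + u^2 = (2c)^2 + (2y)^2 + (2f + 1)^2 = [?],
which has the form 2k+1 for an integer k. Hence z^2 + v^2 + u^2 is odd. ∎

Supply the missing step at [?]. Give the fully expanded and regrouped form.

(2c)^2 + (2y)^2 + (2f + 1)^2 = 4c^2 + 4f^2 + 4f + 4y^2 + 1
= 2(2c^2 + 2f^2 + 2f + 2y^2) + 1.
Since 2c^2 + 2f^2 + 2f + 2y^2 is an integer, the sum of squares is of the form 2k+1 for an integer k.

2(2c^2 + 2f^2 + 2f + 2y^2) + 1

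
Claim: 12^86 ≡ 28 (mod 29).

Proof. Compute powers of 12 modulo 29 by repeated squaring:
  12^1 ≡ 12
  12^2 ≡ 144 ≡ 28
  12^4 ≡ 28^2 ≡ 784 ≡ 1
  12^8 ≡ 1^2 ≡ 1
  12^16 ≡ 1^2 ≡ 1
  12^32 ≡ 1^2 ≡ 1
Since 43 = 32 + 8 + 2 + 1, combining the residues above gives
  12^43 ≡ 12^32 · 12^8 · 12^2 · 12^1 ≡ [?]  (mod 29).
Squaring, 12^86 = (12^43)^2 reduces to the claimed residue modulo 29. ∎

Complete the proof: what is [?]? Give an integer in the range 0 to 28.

17

Multiply the listed residues: 1 · 1 · 28 · 12 = 1 → 28 → 336.
Reducing modulo 29: 336 = 11·29 + 17, so 12^43 ≡ 17.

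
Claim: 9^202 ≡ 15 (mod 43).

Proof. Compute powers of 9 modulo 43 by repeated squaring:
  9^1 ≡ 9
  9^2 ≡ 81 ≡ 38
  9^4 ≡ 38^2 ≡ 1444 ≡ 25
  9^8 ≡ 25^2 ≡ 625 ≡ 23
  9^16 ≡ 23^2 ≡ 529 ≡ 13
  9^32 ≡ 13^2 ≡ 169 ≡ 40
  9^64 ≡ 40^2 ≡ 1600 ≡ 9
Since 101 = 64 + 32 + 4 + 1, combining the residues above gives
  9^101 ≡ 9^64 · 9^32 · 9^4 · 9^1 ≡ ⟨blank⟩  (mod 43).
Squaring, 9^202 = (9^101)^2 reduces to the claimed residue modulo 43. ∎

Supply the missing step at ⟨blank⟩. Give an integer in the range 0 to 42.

9^64 · 9^32 · 9^4 · 9^1 ≡ 9 · 40 · 25 · 9 = 81000.
81000 mod 43 = 31, so 9^101 ≡ 31 (mod 43).

31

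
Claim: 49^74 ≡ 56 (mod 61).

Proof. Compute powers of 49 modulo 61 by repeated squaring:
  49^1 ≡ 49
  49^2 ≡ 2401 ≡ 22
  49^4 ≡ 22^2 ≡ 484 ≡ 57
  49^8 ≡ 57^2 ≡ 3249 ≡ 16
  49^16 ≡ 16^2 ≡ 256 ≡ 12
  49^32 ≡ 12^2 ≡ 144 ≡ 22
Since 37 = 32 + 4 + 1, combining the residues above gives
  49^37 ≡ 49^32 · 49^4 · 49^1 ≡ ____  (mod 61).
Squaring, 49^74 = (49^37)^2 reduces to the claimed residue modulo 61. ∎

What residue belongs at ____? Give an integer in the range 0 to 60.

49^32 · 49^4 · 49^1 ≡ 22 · 57 · 49 = 61446.
61446 mod 61 = 19, so 49^37 ≡ 19 (mod 61).

19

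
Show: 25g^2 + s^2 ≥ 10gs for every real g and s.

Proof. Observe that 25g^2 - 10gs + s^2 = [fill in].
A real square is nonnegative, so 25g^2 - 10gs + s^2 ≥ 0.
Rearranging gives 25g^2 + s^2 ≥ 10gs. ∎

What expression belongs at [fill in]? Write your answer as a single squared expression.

(5g - s)^2

25g^2 - 10gs + s^2 is a perfect-square trinomial: the outer terms are (5g)^2 and (s)^2, and the cross term is -2·5g·s.
So 25g^2 - 10gs + s^2 = (5g - s)^2 ≥ 0.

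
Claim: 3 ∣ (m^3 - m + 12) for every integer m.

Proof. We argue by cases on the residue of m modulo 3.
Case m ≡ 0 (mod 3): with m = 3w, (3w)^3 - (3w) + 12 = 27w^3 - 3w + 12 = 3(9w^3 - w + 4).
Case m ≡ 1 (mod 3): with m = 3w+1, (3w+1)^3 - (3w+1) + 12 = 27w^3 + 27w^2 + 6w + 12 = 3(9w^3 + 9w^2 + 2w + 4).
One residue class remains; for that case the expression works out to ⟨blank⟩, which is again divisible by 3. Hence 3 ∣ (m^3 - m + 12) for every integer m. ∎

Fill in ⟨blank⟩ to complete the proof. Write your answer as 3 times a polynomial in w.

3(9w^3 + 18w^2 + 11w + 6)

Only m ≡ 2 (mod 3) is unaccounted for. Put m = 3w+2:
(3w+2)^3 - (3w+2) + 12 expands to 27w^3 + 54w^2 + 33w + 18,
and factoring out 3 leaves 3(9w^3 + 18w^2 + 11w + 6).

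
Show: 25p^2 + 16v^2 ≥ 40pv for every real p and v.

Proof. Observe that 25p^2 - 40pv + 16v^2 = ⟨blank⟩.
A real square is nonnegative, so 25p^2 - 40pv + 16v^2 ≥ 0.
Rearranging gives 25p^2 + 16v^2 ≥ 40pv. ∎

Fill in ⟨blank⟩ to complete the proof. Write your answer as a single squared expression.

(5p - 4v)^2

The leading and trailing coefficients are 5^2 and 4^2, and 40 = 2·5·4, so the trinomial is (5p - 4v)^2.
Hence 25p^2 - 40pv + 16v^2 ≥ 0.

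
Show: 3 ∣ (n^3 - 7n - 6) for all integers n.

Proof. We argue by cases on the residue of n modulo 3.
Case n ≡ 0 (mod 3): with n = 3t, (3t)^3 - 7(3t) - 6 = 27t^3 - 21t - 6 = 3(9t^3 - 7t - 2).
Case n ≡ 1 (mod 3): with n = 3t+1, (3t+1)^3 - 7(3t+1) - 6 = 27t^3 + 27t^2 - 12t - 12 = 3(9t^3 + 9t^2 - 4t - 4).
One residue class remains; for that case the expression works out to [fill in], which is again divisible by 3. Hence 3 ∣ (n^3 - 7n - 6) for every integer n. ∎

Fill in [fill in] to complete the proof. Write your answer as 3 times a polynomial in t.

The residues treated are {0, 1}, so the missing case is n ≡ 2 (mod 3); write n = 3t+2.
Then (3t+2)^3 - 7(3t+2) - 6 = 27t^3 + 54t^2 + 15t - 12 = 3(9t^3 + 18t^2 + 5t - 4).

3(9t^3 + 18t^2 + 5t - 4)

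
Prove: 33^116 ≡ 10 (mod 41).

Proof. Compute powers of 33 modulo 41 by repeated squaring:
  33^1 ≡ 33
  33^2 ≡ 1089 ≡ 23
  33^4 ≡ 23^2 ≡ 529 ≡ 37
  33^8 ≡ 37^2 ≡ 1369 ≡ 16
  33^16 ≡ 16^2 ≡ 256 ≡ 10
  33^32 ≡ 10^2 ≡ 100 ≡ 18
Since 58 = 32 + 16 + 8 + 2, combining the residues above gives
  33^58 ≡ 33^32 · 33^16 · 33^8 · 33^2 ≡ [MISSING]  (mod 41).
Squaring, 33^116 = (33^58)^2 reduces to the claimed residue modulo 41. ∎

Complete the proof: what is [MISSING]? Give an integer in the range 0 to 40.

25

33^32 · 33^16 · 33^8 · 33^2 ≡ 18 · 10 · 16 · 23 = 66240.
66240 mod 41 = 25, so 33^58 ≡ 25 (mod 41).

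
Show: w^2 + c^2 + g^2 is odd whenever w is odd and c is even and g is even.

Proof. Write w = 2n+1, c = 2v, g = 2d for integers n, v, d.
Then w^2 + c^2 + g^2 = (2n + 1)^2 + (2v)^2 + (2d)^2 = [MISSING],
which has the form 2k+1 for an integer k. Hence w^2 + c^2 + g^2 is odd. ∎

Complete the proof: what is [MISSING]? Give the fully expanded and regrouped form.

2(2d^2 + 2n^2 + 2n + 2v^2) + 1

Expanding: (2n + 1)^2 + (2v)^2 + (2d)^2 = 4d^2 + 4n^2 + 4n + 4v^2 + 1.
Every term except the constant is even, so this is 2(2d^2 + 2n^2 + 2n + 2v^2) + 1,
and 2d^2 + 2n^2 + 2n + 2v^2 ∈ ℤ gives the required form.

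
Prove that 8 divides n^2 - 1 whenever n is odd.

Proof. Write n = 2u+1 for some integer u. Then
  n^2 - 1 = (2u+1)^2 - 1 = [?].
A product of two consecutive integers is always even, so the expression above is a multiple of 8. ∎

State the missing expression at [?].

(2u+1)^2 - 1 = 4u^2 + 4u + 1 - 1 = 4u^2 + 4u = 4u(u+1).
Since u and u+1 are consecutive, u(u+1) is even, and 4·(even) is a multiple of 8.

4u(u + 1)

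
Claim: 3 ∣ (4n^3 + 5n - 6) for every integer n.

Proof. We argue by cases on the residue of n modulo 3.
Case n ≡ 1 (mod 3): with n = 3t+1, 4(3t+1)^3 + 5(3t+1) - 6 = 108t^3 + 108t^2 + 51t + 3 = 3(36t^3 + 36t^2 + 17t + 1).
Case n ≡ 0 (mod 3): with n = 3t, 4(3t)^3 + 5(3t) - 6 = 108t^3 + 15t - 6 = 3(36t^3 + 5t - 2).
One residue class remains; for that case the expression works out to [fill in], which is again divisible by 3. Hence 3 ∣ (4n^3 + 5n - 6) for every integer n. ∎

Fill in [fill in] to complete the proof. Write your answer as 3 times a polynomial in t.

3(36t^3 + 72t^2 + 53t + 12)

The residues treated are {1, 0}, so the missing case is n ≡ 2 (mod 3); write n = 3t+2.
Then 4(3t+2)^3 + 5(3t+2) - 6 = 108t^3 + 216t^2 + 159t + 36 = 3(36t^3 + 72t^2 + 53t + 12).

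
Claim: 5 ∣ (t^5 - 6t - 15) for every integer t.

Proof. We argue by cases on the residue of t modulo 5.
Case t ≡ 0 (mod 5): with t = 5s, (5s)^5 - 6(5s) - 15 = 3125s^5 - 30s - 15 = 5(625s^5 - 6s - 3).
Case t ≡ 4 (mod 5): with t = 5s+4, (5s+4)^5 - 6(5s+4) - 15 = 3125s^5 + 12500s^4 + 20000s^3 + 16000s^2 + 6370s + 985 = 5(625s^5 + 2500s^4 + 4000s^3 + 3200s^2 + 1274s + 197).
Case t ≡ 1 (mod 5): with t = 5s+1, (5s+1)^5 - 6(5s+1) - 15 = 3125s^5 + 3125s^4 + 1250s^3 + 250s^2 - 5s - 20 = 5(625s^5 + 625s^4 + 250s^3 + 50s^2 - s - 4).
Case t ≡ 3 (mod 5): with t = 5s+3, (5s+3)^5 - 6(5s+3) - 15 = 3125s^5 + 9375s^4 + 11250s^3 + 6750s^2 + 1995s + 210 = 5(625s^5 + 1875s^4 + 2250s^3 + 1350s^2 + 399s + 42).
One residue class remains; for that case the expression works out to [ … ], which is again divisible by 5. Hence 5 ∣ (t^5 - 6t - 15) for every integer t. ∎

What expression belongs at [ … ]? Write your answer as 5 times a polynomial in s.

5(625s^5 + 1250s^4 + 1000s^3 + 400s^2 + 74s + 1)

The residues treated are {0, 4, 1, 3}, so the missing case is t ≡ 2 (mod 5); write t = 5s+2.
Then (5s+2)^5 - 6(5s+2) - 15 = 3125s^5 + 6250s^4 + 5000s^3 + 2000s^2 + 370s + 5 = 5(625s^5 + 1250s^4 + 1000s^3 + 400s^2 + 74s + 1).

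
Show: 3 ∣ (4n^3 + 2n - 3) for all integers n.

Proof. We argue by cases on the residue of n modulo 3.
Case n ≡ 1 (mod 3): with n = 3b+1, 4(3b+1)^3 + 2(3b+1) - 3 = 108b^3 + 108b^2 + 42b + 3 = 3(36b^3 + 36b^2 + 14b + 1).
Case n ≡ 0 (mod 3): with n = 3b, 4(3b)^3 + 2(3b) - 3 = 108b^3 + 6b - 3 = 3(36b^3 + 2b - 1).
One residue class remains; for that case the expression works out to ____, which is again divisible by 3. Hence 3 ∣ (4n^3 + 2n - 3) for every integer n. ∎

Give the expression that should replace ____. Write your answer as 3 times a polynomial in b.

3(36b^3 + 72b^2 + 50b + 11)

The residues treated are {1, 0}, so the missing case is n ≡ 2 (mod 3); write n = 3b+2.
Then 4(3b+2)^3 + 2(3b+2) - 3 = 108b^3 + 216b^2 + 150b + 33 = 3(36b^3 + 72b^2 + 50b + 11).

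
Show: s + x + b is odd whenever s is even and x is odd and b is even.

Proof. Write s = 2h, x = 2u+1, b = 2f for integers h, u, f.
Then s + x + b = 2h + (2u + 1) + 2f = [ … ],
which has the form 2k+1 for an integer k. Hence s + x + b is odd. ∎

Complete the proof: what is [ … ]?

2h + (2u + 1) + 2f = 2f + 2h + 2u + 1
= 2(f + h + u) + 1.
Since f + h + u is an integer, the sum is of the form 2k+1 for an integer k.

2(f + h + u) + 1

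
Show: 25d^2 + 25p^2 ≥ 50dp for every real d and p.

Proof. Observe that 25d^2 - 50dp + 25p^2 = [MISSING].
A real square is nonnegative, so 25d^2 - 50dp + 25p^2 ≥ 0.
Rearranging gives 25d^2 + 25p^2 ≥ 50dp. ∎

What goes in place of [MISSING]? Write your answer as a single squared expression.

(5d - 5p)^2

25d^2 - 50dp + 25p^2 is a perfect-square trinomial: the outer terms are (5d)^2 and (5p)^2, and the cross term is -2·5d·5p.
So 25d^2 - 50dp + 25p^2 = (5d - 5p)^2 ≥ 0.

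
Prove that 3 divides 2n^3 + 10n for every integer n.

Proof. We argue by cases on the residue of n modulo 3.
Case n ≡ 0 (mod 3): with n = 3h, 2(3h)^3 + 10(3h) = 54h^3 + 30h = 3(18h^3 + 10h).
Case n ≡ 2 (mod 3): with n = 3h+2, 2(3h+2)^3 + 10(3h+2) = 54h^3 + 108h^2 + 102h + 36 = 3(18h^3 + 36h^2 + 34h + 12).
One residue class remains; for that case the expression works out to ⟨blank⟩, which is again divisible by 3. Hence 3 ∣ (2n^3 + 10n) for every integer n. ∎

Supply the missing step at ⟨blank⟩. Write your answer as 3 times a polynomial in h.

3(18h^3 + 18h^2 + 16h + 4)

The residues treated are {0, 2}, so the missing case is n ≡ 1 (mod 3); write n = 3h+1.
Then 2(3h+1)^3 + 10(3h+1) = 54h^3 + 54h^2 + 48h + 12 = 3(18h^3 + 18h^2 + 16h + 4).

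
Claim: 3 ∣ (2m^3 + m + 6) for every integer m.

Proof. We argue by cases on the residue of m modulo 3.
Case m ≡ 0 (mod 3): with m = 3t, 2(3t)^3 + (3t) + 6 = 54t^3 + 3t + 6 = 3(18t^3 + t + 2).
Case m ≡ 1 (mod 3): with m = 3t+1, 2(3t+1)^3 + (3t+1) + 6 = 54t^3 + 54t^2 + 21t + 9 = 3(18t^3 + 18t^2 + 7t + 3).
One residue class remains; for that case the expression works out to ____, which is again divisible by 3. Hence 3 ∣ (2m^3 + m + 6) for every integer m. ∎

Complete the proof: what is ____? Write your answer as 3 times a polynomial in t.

3(18t^3 + 36t^2 + 25t + 8)

The residues treated are {0, 1}, so the missing case is m ≡ 2 (mod 3); write m = 3t+2.
Then 2(3t+2)^3 + (3t+2) + 6 = 54t^3 + 108t^2 + 75t + 24 = 3(18t^3 + 36t^2 + 25t + 8).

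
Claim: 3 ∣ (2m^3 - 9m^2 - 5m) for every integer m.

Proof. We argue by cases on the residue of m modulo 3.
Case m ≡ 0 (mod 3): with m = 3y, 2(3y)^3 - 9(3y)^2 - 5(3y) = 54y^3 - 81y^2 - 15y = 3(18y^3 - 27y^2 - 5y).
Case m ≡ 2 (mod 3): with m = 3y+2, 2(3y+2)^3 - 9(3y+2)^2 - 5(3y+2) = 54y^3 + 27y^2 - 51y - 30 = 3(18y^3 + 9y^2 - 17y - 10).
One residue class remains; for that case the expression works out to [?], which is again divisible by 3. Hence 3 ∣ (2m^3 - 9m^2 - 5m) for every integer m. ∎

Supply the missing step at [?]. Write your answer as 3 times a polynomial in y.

Only m ≡ 1 (mod 3) is unaccounted for. Put m = 3y+1:
2(3y+1)^3 - 9(3y+1)^2 - 5(3y+1) expands to 54y^3 - 27y^2 - 51y - 12,
and factoring out 3 leaves 3(18y^3 - 9y^2 - 17y - 4).

3(18y^3 - 9y^2 - 17y - 4)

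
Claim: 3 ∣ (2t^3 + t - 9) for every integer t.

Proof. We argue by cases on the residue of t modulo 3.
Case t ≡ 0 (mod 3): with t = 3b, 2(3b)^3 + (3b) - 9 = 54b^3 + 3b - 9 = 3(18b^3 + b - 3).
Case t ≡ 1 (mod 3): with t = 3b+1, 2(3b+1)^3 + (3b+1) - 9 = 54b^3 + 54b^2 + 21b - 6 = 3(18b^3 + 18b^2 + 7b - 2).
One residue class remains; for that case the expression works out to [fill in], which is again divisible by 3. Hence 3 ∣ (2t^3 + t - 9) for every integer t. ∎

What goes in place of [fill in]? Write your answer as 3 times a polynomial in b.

Only t ≡ 2 (mod 3) is unaccounted for. Put t = 3b+2:
2(3b+2)^3 + (3b+2) - 9 expands to 54b^3 + 108b^2 + 75b + 9,
and factoring out 3 leaves 3(18b^3 + 36b^2 + 25b + 3).

3(18b^3 + 36b^2 + 25b + 3)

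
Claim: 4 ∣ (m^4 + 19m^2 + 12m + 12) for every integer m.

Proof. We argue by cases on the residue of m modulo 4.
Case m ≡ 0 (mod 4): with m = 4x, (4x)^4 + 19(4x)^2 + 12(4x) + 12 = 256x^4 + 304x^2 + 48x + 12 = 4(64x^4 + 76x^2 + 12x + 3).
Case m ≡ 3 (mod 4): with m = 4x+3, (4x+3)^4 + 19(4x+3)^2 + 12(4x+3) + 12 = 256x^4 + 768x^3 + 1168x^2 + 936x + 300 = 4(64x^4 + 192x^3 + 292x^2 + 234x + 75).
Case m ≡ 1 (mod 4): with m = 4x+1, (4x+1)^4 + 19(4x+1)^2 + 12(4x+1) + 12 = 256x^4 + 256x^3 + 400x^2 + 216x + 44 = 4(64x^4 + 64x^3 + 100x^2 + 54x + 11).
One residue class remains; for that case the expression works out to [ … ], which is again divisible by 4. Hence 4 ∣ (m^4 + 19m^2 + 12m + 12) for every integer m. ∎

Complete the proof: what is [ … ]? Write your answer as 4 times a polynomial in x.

Only m ≡ 2 (mod 4) is unaccounted for. Put m = 4x+2:
(4x+2)^4 + 19(4x+2)^2 + 12(4x+2) + 12 expands to 256x^4 + 512x^3 + 688x^2 + 480x + 128,
and factoring out 4 leaves 4(64x^4 + 128x^3 + 172x^2 + 120x + 32).

4(64x^4 + 128x^3 + 172x^2 + 120x + 32)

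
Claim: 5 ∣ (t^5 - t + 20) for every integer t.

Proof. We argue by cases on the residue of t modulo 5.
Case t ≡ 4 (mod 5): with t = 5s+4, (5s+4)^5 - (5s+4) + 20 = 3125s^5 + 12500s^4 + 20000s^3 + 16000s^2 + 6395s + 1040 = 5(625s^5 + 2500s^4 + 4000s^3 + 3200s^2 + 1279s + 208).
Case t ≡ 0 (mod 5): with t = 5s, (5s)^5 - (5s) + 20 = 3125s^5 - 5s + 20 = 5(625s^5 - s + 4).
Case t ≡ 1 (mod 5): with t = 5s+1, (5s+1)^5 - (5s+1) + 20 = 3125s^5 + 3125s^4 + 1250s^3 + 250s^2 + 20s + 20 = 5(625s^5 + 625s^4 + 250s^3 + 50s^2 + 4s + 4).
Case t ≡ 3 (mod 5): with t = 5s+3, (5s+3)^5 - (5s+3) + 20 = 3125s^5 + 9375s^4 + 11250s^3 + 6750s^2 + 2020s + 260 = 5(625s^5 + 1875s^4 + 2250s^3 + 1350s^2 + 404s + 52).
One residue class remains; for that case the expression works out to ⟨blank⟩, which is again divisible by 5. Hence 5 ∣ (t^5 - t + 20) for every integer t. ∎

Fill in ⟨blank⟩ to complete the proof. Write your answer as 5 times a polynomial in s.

5(625s^5 + 1250s^4 + 1000s^3 + 400s^2 + 79s + 10)

The residues treated are {4, 0, 1, 3}, so the missing case is t ≡ 2 (mod 5); write t = 5s+2.
Then (5s+2)^5 - (5s+2) + 20 = 3125s^5 + 6250s^4 + 5000s^3 + 2000s^2 + 395s + 50 = 5(625s^5 + 1250s^4 + 1000s^3 + 400s^2 + 79s + 10).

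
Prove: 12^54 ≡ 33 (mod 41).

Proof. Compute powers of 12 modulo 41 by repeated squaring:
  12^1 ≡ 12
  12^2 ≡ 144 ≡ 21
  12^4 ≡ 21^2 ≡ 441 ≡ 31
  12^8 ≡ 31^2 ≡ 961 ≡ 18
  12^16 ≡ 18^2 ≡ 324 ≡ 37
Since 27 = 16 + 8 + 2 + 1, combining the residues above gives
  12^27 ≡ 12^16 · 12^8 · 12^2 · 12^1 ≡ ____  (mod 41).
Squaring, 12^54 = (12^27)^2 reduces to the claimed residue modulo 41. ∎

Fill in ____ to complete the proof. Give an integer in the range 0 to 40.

19

12^16 · 12^8 · 12^2 · 12^1 ≡ 37 · 18 · 21 · 12 = 167832.
167832 mod 41 = 19, so 12^27 ≡ 19 (mod 41).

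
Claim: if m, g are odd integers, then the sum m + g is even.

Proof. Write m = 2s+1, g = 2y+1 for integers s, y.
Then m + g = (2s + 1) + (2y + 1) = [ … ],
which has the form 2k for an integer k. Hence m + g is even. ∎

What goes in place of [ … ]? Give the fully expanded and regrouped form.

2(s + y + 1)

Expanding: (2s + 1) + (2y + 1) = 2s + 2y + 2.
Every term is even; pulling out the factor of 2 gives 2(s + y + 1).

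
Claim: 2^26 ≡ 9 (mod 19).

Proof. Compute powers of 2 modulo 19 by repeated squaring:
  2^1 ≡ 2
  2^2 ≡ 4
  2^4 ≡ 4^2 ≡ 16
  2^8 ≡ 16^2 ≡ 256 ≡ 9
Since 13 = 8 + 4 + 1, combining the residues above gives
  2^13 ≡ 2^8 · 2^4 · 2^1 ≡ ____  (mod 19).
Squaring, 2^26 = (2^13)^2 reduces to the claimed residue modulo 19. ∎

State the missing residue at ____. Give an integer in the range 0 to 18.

Multiply the listed residues: 9 · 16 · 2 = 144 → 288.
Reducing modulo 19: 288 = 15·19 + 3, so 2^13 ≡ 3.

3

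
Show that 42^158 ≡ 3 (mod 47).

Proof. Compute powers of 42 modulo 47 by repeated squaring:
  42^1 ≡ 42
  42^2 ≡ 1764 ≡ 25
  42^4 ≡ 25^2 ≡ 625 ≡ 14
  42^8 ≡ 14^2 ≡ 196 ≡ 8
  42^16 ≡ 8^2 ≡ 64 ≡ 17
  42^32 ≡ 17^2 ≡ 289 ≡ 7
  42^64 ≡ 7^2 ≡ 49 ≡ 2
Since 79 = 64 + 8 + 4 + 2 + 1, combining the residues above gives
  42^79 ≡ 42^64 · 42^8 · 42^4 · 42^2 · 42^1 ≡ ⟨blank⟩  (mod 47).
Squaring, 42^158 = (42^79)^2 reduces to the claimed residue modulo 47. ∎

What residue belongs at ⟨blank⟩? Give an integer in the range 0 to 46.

12

42^64 · 42^8 · 42^4 · 42^2 · 42^1 ≡ 2 · 8 · 14 · 25 · 42 = 235200.
235200 mod 47 = 12, so 42^79 ≡ 12 (mod 47).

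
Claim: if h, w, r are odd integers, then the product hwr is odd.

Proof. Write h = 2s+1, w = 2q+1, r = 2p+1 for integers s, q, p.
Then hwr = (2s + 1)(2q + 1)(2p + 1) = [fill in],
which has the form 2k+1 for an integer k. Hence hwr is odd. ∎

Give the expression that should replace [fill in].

2(4pqs + 2pq + 2ps + p + 2qs + q + s) + 1

Expanding: (2s + 1)(2q + 1)(2p + 1) = 8pqs + 4pq + 4ps + 2p + 4qs + 2q + 2s + 1.
Every term except the constant is even, so this is 2(4pqs + 2pq + 2ps + p + 2qs + q + s) + 1,
and 4pqs + 2pq + 2ps + p + 2qs + q + s ∈ ℤ gives the required form.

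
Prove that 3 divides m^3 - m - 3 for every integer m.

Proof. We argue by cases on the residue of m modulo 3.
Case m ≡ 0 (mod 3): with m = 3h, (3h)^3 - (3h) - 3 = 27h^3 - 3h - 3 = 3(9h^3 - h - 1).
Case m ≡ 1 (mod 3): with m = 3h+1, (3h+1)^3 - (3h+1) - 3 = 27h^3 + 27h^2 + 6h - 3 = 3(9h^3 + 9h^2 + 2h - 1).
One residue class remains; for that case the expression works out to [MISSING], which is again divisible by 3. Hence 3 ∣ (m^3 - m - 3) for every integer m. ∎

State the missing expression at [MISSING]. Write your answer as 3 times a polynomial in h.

3(9h^3 + 18h^2 + 11h + 1)

The residues treated are {0, 1}, so the missing case is m ≡ 2 (mod 3); write m = 3h+2.
Then (3h+2)^3 - (3h+2) - 3 = 27h^3 + 54h^2 + 33h + 3 = 3(9h^3 + 18h^2 + 11h + 1).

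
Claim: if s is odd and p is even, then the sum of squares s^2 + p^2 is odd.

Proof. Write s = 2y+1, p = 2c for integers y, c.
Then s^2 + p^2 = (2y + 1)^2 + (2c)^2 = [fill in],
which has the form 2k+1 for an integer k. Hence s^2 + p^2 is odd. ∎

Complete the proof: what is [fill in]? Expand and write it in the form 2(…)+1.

2(2c^2 + 2y^2 + 2y) + 1

(2y + 1)^2 + (2c)^2 = 4c^2 + 4y^2 + 4y + 1
= 2(2c^2 + 2y^2 + 2y) + 1.
Since 2c^2 + 2y^2 + 2y is an integer, the sum of squares is of the form 2k+1 for an integer k.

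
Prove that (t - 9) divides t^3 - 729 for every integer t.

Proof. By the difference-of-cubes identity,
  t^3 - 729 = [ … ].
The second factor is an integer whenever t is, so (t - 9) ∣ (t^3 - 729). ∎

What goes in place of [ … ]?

(t - 9)(t^2 + 9t + 81)

Polynomial division of t^3 - 729 by t - 9 leaves remainder 0 and quotient t^2 + 9t + 81.
Hence t^3 - 729 = (t - 9)(t^2 + 9t + 81).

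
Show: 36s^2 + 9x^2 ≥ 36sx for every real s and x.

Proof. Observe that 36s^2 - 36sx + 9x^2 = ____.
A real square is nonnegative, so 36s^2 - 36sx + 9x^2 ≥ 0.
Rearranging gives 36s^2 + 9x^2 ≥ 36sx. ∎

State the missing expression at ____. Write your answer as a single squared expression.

The leading and trailing coefficients are 6^2 and 3^2, and 36 = 2·6·3, so the trinomial is (6s - 3x)^2.
Hence 36s^2 - 36sx + 9x^2 ≥ 0.

(6s - 3x)^2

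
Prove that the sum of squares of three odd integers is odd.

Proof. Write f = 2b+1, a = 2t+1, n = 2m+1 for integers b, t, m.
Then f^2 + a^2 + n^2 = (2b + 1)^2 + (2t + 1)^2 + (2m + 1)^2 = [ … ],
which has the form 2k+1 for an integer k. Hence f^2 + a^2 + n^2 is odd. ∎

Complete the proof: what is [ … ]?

2(2b^2 + 2b + 2m^2 + 2m + 2t^2 + 2t + 1) + 1

(2b + 1)^2 + (2t + 1)^2 + (2m + 1)^2 = 4b^2 + 4b + 4m^2 + 4m + 4t^2 + 4t + 3
= 2(2b^2 + 2b + 2m^2 + 2m + 2t^2 + 2t + 1) + 1.
Since 2b^2 + 2b + 2m^2 + 2m + 2t^2 + 2t + 1 is an integer, the sum of squares is of the form 2k+1 for an integer k.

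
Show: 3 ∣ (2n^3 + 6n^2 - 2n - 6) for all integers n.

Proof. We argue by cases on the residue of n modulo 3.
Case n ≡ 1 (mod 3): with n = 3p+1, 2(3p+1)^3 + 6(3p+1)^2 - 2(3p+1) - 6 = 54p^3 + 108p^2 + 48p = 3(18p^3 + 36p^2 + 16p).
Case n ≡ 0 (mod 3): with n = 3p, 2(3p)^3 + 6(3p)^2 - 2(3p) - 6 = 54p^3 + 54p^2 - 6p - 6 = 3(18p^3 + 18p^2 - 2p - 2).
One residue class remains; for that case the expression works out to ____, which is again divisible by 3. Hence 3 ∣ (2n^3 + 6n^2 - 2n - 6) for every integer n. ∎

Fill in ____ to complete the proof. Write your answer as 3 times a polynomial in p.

Only n ≡ 2 (mod 3) is unaccounted for. Put n = 3p+2:
2(3p+2)^3 + 6(3p+2)^2 - 2(3p+2) - 6 expands to 54p^3 + 162p^2 + 138p + 30,
and factoring out 3 leaves 3(18p^3 + 54p^2 + 46p + 10).

3(18p^3 + 54p^2 + 46p + 10)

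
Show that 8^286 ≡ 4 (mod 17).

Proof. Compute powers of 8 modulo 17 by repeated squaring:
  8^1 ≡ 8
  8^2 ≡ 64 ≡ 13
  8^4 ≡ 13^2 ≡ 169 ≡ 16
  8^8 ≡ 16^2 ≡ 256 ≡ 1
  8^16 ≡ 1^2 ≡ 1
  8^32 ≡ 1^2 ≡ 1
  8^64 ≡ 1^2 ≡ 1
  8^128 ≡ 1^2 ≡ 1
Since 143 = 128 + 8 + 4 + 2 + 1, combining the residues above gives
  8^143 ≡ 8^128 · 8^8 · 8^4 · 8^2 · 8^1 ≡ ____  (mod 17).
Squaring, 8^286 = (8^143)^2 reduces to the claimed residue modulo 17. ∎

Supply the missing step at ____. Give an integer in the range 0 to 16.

8^128 · 8^8 · 8^4 · 8^2 · 8^1 ≡ 1 · 1 · 16 · 13 · 8 = 1664.
1664 mod 17 = 15, so 8^143 ≡ 15 (mod 17).

15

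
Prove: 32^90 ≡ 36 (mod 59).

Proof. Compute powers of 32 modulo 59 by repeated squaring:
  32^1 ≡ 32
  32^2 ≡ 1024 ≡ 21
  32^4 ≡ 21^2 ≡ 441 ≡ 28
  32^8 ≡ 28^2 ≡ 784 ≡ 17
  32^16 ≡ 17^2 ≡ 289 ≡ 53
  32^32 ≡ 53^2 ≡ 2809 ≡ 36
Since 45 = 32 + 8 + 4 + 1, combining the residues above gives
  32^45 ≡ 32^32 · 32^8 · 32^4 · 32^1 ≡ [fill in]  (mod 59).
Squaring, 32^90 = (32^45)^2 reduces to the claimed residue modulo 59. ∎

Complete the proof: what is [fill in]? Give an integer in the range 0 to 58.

Multiply the listed residues: 36 · 17 · 28 · 32 = 612 → 17136 → 548352.
Reducing modulo 59: 548352 = 9294·59 + 6, so 32^45 ≡ 6.

6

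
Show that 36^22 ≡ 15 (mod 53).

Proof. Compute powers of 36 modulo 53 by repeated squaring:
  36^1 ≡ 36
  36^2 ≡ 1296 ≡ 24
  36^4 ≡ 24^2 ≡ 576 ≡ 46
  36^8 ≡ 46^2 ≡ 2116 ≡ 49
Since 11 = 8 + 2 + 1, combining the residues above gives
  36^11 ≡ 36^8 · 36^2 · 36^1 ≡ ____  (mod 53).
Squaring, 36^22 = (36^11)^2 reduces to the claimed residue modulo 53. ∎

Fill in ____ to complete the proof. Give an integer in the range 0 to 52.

42

36^8 · 36^2 · 36^1 ≡ 49 · 24 · 36 = 42336.
42336 mod 53 = 42, so 36^11 ≡ 42 (mod 53).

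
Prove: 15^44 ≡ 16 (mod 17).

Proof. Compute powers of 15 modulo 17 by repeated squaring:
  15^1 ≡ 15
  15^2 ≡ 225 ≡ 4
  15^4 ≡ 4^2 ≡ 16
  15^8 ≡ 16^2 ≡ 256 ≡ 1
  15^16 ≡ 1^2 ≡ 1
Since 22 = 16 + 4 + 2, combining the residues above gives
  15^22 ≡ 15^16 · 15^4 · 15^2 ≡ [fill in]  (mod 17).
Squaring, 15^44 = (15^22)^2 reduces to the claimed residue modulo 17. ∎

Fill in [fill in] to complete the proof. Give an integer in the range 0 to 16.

Multiply the listed residues: 1 · 16 · 4 = 16 → 64.
Reducing modulo 17: 64 = 3·17 + 13, so 15^22 ≡ 13.

13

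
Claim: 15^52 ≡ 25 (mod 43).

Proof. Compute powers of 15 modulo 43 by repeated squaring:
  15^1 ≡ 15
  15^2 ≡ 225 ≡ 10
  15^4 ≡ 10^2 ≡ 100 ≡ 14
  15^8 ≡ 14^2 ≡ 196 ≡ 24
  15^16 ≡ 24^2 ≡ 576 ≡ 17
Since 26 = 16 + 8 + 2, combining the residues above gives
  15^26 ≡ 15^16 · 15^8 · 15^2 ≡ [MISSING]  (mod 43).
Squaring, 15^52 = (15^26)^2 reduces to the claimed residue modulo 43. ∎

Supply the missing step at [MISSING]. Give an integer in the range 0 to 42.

38

Multiply the listed residues: 17 · 24 · 10 = 408 → 4080.
Reducing modulo 43: 4080 = 94·43 + 38, so 15^26 ≡ 38.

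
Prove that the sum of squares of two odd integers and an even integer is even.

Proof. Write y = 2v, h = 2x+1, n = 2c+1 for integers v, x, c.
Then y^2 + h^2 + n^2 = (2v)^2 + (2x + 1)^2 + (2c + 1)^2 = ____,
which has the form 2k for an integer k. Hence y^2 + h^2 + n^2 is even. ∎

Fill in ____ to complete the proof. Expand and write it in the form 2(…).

2(2c^2 + 2c + 2v^2 + 2x^2 + 2x + 1)

(2v)^2 + (2x + 1)^2 + (2c + 1)^2 = 4c^2 + 4c + 4v^2 + 4x^2 + 4x + 2
= 2(2c^2 + 2c + 2v^2 + 2x^2 + 2x + 1).
Since 2c^2 + 2c + 2v^2 + 2x^2 + 2x + 1 is an integer, the sum of squares is of the form 2k for an integer k.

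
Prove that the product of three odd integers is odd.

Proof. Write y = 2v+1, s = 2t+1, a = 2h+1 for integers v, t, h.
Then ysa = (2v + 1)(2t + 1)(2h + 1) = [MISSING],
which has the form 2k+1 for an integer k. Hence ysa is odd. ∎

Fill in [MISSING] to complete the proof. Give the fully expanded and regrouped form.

(2v + 1)(2t + 1)(2h + 1) = 8htv + 4ht + 4hv + 2h + 4tv + 2t + 2v + 1
= 2(4htv + 2ht + 2hv + h + 2tv + t + v) + 1.
Since 4htv + 2ht + 2hv + h + 2tv + t + v is an integer, the product is of the form 2k+1 for an integer k.

2(4htv + 2ht + 2hv + h + 2tv + t + v) + 1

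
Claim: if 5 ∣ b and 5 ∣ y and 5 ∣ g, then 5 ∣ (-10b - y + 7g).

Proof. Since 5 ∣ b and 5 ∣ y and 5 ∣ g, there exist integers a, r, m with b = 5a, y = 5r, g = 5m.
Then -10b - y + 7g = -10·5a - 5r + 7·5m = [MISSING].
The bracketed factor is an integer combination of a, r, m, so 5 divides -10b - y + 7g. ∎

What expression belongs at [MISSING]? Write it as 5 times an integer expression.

Each term has a factor of 5: -10·5a - 5r + 7·5m = 5·(-10a + 7m - r).
Since -10a + 7m - r is an integer, 5 ∣ (-10b - y + 7g).

5(-10a + 7m - r)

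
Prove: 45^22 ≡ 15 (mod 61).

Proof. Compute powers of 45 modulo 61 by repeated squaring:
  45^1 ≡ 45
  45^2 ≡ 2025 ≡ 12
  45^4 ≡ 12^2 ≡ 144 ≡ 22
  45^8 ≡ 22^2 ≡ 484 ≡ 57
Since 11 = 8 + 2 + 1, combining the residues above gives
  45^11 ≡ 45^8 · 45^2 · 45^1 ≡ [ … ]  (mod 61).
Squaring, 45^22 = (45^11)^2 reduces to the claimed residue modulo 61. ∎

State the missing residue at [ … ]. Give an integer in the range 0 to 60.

Multiply the listed residues: 57 · 12 · 45 = 684 → 30780.
Reducing modulo 61: 30780 = 504·61 + 36, so 45^11 ≡ 36.

36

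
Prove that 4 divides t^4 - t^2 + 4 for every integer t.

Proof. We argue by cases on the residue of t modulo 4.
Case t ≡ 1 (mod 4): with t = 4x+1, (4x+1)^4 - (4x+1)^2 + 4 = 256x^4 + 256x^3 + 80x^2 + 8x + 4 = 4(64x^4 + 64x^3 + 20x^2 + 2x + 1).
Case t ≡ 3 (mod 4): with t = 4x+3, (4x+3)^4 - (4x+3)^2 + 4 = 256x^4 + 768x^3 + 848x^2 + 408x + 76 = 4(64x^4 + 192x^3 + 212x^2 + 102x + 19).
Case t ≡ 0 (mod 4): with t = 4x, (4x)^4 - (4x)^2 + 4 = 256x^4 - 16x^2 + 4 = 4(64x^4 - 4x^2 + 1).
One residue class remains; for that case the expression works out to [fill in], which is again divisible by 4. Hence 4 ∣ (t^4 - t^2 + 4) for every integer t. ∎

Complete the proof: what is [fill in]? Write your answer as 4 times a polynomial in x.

Only t ≡ 2 (mod 4) is unaccounted for. Put t = 4x+2:
(4x+2)^4 - (4x+2)^2 + 4 expands to 256x^4 + 512x^3 + 368x^2 + 112x + 16,
and factoring out 4 leaves 4(64x^4 + 128x^3 + 92x^2 + 28x + 4).

4(64x^4 + 128x^3 + 92x^2 + 28x + 4)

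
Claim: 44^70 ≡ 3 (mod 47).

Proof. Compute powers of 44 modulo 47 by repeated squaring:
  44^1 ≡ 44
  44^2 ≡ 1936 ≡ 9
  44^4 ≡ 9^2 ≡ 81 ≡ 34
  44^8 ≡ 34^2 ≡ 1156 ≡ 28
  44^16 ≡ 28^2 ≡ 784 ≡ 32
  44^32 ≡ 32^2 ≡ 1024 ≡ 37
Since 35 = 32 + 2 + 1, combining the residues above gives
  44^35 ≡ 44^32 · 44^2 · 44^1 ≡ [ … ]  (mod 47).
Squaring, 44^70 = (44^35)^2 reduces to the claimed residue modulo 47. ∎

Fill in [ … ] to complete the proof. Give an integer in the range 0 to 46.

35

Multiply the listed residues: 37 · 9 · 44 = 333 → 14652.
Reducing modulo 47: 14652 = 311·47 + 35, so 44^35 ≡ 35.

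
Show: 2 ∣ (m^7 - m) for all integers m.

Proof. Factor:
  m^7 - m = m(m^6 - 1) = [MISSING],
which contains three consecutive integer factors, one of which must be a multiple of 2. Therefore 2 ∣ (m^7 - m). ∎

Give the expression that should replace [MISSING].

m^6 - 1 = (m^2 - 1)(m^4 + m^2 + 1), and m^2 - 1 = (m-1)(m+1).
So m(m^6 - 1) = (m - 1)m(m + 1)(m^4 + m^2 + 1).

(m - 1)m(m + 1)(m^4 + m^2 + 1)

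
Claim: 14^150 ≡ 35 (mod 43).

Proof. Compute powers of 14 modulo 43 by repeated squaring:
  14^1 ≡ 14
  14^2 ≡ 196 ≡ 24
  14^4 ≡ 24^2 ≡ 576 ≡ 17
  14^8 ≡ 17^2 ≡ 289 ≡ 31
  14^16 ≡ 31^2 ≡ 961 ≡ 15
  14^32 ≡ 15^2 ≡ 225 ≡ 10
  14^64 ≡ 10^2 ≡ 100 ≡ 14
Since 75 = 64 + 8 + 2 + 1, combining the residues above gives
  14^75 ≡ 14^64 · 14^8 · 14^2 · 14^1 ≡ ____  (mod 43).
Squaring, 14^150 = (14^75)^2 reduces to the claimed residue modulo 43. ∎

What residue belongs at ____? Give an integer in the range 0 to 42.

Multiply the listed residues: 14 · 31 · 24 · 14 = 434 → 10416 → 145824.
Reducing modulo 43: 145824 = 3391·43 + 11, so 14^75 ≡ 11.

11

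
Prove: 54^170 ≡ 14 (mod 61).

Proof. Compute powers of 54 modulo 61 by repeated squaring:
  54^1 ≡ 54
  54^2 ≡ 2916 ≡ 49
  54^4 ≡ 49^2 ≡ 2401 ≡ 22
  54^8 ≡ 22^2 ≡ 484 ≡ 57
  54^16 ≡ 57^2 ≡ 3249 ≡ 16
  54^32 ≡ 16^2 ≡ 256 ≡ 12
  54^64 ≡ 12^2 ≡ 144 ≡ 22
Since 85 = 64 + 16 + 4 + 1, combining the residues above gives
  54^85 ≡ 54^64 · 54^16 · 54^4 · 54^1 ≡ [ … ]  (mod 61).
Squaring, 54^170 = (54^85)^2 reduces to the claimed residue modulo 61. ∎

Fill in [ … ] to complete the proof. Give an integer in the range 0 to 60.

21

Multiply the listed residues: 22 · 16 · 22 · 54 = 352 → 7744 → 418176.
Reducing modulo 61: 418176 = 6855·61 + 21, so 54^85 ≡ 21.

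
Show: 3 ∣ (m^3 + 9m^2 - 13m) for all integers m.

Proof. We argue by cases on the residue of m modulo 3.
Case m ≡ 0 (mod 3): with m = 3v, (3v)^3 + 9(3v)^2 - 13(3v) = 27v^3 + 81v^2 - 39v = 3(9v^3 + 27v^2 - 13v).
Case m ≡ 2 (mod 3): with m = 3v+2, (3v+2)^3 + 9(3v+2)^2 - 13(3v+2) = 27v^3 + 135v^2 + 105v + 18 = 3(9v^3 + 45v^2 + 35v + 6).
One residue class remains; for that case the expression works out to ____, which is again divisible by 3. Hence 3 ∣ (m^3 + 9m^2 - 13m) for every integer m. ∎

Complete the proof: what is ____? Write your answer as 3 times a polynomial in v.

Only m ≡ 1 (mod 3) is unaccounted for. Put m = 3v+1:
(3v+1)^3 + 9(3v+1)^2 - 13(3v+1) expands to 27v^3 + 108v^2 + 24v - 3,
and factoring out 3 leaves 3(9v^3 + 36v^2 + 8v - 1).

3(9v^3 + 36v^2 + 8v - 1)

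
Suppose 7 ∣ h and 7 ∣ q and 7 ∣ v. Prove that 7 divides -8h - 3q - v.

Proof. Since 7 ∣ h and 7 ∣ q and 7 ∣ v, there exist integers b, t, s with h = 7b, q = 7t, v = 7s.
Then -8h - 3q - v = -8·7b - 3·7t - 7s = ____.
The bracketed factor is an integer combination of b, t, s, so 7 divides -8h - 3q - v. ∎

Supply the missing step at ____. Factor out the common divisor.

7(-8b - s - 3t)

Pull the common 7 out of every term: -8·7b - 3·7t - 7s = 7(-8b - s - 3t).
-8b - s - 3t is an integer, which exhibits the divisibility.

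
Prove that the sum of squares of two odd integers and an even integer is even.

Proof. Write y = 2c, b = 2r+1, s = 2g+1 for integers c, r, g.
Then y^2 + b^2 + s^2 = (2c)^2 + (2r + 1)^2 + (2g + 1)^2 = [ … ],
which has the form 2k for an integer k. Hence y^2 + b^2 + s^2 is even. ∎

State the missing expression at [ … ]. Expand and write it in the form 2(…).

2(2c^2 + 2g^2 + 2g + 2r^2 + 2r + 1)

(2c)^2 + (2r + 1)^2 + (2g + 1)^2 = 4c^2 + 4g^2 + 4g + 4r^2 + 4r + 2
= 2(2c^2 + 2g^2 + 2g + 2r^2 + 2r + 1).
Since 2c^2 + 2g^2 + 2g + 2r^2 + 2r + 1 is an integer, the sum of squares is of the form 2k for an integer k.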